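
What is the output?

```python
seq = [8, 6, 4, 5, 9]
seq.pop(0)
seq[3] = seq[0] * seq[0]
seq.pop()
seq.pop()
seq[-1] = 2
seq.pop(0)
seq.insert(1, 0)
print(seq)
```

[2, 0]

pop(0) removes 8 → [6, 4, 5, 9]
seq[3] = seq[0]*seq[0] = 6*6 = 36 → [6, 4, 5, 36]
pop() removes 36 → [6, 4, 5]
pop() removes 5 → [6, 4]
seq[-1] = 2 → [6, 2]
pop(0) removes 6 → [2]
insert 0 at 1 → [2, 0]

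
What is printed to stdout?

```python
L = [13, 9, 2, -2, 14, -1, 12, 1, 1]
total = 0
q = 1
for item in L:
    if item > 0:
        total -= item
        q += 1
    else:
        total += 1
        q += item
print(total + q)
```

item=13: >0, total = 0-13 = -13; q=2
item=9: >0, total = (-13)-9 = -22; q=3
item=2: >0, total = (-22)-2 = -24; q=4
item=-2: not >0, total = (-24)+1 = -23; q=2
item=14: >0, total = (-23)-14 = -37; q=3
item=-1: not >0, total = (-37)+1 = -36; q=2
item=12: >0, total = (-36)-12 = -48; q=3
item=1: >0, total = (-48)-1 = -49; q=4
item=1: >0, total = (-49)-1 = -50; q=5
total+q = (-50)+5 = -45

-45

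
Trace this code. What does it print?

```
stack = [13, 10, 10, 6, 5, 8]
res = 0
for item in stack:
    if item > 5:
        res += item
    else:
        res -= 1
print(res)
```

item=13: >5, res = 0+13 = 13
item=10: >5, res = 13+10 = 23
item=10: >5, res = 23+10 = 33
item=6: >5, res = 33+6 = 39
item=5: not >5, res = 39-1 = 38
item=8: >5, res = 38+8 = 46

46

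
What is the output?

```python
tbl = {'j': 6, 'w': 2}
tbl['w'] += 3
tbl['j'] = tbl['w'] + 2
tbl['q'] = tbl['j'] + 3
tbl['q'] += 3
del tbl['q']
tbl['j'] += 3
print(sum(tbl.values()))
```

15

tbl['w'] = 2+3 = 5 → {'j': 6, 'w': 5}
tbl['j'] = tbl['w']+2 = 7 → {'j': 7, 'w': 5}
tbl['q'] = tbl['j']+3 = 10 → {'j': 7, 'w': 5, 'q': 10}
tbl['q'] = 10+3 = 13 → {'j': 7, 'w': 5, 'q': 13}
del 'q' → {'j': 7, 'w': 5}
tbl['j'] = 7+3 = 10 → {'j': 10, 'w': 5}
sum of values = 15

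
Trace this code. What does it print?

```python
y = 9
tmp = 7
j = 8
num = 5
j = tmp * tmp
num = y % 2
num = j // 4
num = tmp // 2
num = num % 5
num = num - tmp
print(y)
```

9

j = 7*7 = 49
num = 9%2 = 1
num = 49//4 = 12
num = 7//2 = 3
num = 3%5 = 3
num = 3-7 = -4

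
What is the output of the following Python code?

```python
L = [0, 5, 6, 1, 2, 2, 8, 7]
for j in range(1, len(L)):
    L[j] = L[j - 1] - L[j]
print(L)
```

j=1: L[1] = 0-5 = -5 → [0, -5, 6, 1, 2, 2, 8, 7]
j=2: L[2] = (-5)-6 = -11 → [0, -5, -11, 1, 2, 2, 8, 7]
j=3: L[3] = (-11)-1 = -12 → [0, -5, -11, -12, 2, 2, 8, 7]
j=4: L[4] = (-12)-2 = -14 → [0, -5, -11, -12, -14, 2, 8, 7]
j=5: L[5] = (-14)-2 = -16 → [0, -5, -11, -12, -14, -16, 8, 7]
j=6: L[6] = (-16)-8 = -24 → [0, -5, -11, -12, -14, -16, -24, 7]
j=7: L[7] = (-24)-7 = -31 → [0, -5, -11, -12, -14, -16, -24, -31]

[0, -5, -11, -12, -14, -16, -24, -31]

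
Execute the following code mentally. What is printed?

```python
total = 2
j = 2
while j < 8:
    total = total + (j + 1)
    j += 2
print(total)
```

17

j=2: total = 2+3 = 5
j=4: total = 5+5 = 10
j=6: total = 10+7 = 17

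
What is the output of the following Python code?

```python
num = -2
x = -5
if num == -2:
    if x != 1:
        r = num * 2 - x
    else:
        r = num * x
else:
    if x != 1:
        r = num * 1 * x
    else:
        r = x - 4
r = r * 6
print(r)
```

6

num=-2, x=-5
num == -2 is True; x != 1 is True
→ r = num * 2 - x = 1
r = 1*6 = 6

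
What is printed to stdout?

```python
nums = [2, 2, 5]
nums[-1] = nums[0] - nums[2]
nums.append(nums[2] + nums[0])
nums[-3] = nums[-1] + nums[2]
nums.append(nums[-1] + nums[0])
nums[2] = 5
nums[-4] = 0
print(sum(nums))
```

7

nums[-1] = nums[0]-nums[2] = 2-5 = -3 → [2, 2, -3]
append nums[2]+nums[0] = (-3)+2 = -1 → [2, 2, -3, -1]
nums[-3] = nums[-1]+nums[2] = (-1)+(-3) = -4 → [2, -4, -3, -1]
append nums[-1]+nums[0] = (-1)+2 = 1 → [2, -4, -3, -1, 1]
nums[2] = 5 → [2, -4, 5, -1, 1]
nums[-4] = 0 → [2, 0, 5, -1, 1]
sum = 7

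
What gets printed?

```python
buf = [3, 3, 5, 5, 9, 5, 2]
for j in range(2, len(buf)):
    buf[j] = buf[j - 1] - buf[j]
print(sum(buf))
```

-63

j=2: buf[2] = 3-5 = -2 → [3, 3, -2, 5, 9, 5, 2]
j=3: buf[3] = (-2)-5 = -7 → [3, 3, -2, -7, 9, 5, 2]
j=4: buf[4] = (-7)-9 = -16 → [3, 3, -2, -7, -16, 5, 2]
j=5: buf[5] = (-16)-5 = -21 → [3, 3, -2, -7, -16, -21, 2]
j=6: buf[6] = (-21)-2 = -23 → [3, 3, -2, -7, -16, -21, -23]
sum = -63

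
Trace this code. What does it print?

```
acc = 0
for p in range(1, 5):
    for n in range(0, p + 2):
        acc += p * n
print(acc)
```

p=1,n=0: acc = 0+0 = 0
p=1,n=1: acc = 0+1 = 1
p=1,n=2: acc = 1+2 = 3
p=2,n=0: acc = 3+0 = 3
p=2,n=1: acc = 3+2 = 5
p=2,n=2: acc = 5+4 = 9
p=2,n=3: acc = 9+6 = 15
p=3,n=0: acc = 15+0 = 15
p=3,n=1: acc = 15+3 = 18
p=3,n=2: acc = 18+6 = 24
p=3,n=3: acc = 24+9 = 33
p=3,n=4: acc = 33+12 = 45
p=4,n=0: acc = 45+0 = 45
p=4,n=1: acc = 45+4 = 49
p=4,n=2: acc = 49+8 = 57
p=4,n=3: acc = 57+12 = 69
p=4,n=4: acc = 69+16 = 85
p=4,n=5: acc = 85+20 = 105

105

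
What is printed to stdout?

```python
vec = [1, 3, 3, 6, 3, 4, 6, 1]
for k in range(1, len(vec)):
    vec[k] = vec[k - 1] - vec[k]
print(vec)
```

k=1: vec[1] = 1-3 = -2 → [1, -2, 3, 6, 3, 4, 6, 1]
k=2: vec[2] = (-2)-3 = -5 → [1, -2, -5, 6, 3, 4, 6, 1]
k=3: vec[3] = (-5)-6 = -11 → [1, -2, -5, -11, 3, 4, 6, 1]
k=4: vec[4] = (-11)-3 = -14 → [1, -2, -5, -11, -14, 4, 6, 1]
k=5: vec[5] = (-14)-4 = -18 → [1, -2, -5, -11, -14, -18, 6, 1]
k=6: vec[6] = (-18)-6 = -24 → [1, -2, -5, -11, -14, -18, -24, 1]
k=7: vec[7] = (-24)-1 = -25 → [1, -2, -5, -11, -14, -18, -24, -25]

[1, -2, -5, -11, -14, -18, -24, -25]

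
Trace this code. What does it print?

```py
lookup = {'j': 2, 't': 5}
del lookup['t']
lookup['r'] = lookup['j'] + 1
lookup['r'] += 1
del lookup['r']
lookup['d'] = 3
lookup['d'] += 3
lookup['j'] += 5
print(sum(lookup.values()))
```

del 't' → {'j': 2}
lookup['r'] = lookup['j']+1 = 3 → {'j': 2, 'r': 3}
lookup['r'] = 3+1 = 4 → {'j': 2, 'r': 4}
del 'r' → {'j': 2}
lookup['d'] = 3 → {'j': 2, 'd': 3}
lookup['d'] = 3+3 = 6 → {'j': 2, 'd': 6}
lookup['j'] = 2+5 = 7 → {'j': 7, 'd': 6}
sum of values = 13

13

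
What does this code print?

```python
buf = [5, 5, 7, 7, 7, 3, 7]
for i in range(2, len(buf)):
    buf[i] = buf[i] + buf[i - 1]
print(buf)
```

[5, 5, 12, 19, 26, 29, 36]

i=2: buf[2] = 7+5 = 12 → [5, 5, 12, 7, 7, 3, 7]
i=3: buf[3] = 7+12 = 19 → [5, 5, 12, 19, 7, 3, 7]
i=4: buf[4] = 7+19 = 26 → [5, 5, 12, 19, 26, 3, 7]
i=5: buf[5] = 3+26 = 29 → [5, 5, 12, 19, 26, 29, 7]
i=6: buf[6] = 7+29 = 36 → [5, 5, 12, 19, 26, 29, 36]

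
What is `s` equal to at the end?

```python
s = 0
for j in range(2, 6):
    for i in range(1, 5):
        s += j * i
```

j=2,i=1: s = 0+2 = 2
j=2,i=2: s = 2+4 = 6
j=2,i=3: s = 6+6 = 12
j=2,i=4: s = 12+8 = 20
j=3,i=1: s = 20+3 = 23
j=3,i=2: s = 23+6 = 29
j=3,i=3: s = 29+9 = 38
j=3,i=4: s = 38+12 = 50
j=4,i=1: s = 50+4 = 54
j=4,i=2: s = 54+8 = 62
j=4,i=3: s = 62+12 = 74
j=4,i=4: s = 74+16 = 90
j=5,i=1: s = 90+5 = 95
j=5,i=2: s = 95+10 = 105
j=5,i=3: s = 105+15 = 120
j=5,i=4: s = 120+20 = 140

140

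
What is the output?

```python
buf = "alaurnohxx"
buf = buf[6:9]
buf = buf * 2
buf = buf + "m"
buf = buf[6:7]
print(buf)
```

m

slice [6:9] → 'ohx'
repeat ×2 → 'ohxohx'
+ 'm' → 'ohxohxm'
slice [6:7] → 'm'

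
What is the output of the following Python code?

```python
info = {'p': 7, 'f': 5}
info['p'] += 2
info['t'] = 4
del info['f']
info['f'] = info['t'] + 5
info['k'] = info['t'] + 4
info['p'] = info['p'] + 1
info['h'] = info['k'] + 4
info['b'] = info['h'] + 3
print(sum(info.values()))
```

info['p'] = 7+2 = 9 → {'p': 9, 'f': 5}
info['t'] = 4 → {'p': 9, 'f': 5, 't': 4}
del 'f' → {'p': 9, 't': 4}
info['f'] = info['t']+5 = 9 → {'p': 9, 't': 4, 'f': 9}
info['k'] = info['t']+4 = 8 → {'p': 9, 't': 4, 'f': 9, 'k': 8}
info['p'] = info['p']+1 = 10 → {'p': 10, 't': 4, 'f': 9, 'k': 8}
info['h'] = info['k']+4 = 12 → {'p': 10, 't': 4, 'f': 9, 'k': 8, 'h': 12}
info['b'] = info['h']+3 = 15 → {'p': 10, 't': 4, 'f': 9, 'k': 8, 'h': 12, 'b': 15}
sum of values = 58

58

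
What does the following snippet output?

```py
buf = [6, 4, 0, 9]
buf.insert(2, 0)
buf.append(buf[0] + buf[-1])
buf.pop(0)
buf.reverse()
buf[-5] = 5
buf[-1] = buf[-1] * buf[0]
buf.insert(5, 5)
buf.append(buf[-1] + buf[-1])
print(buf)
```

insert 0 at 2 → [6, 4, 0, 0, 9]
append buf[0]+buf[-1] = 6+9 = 15 → [6, 4, 0, 0, 9, 15]
pop(0) removes 6 → [4, 0, 0, 9, 15]
reverse → [15, 9, 0, 0, 4]
buf[-5] = 5 → [5, 9, 0, 0, 4]
buf[-1] = buf[-1]*buf[0] = 4*5 = 20 → [5, 9, 0, 0, 20]
insert 5 at 5 → [5, 9, 0, 0, 20, 5]
append buf[-1]+buf[-1] = 5+5 = 10 → [5, 9, 0, 0, 20, 5, 10]

[5, 9, 0, 0, 20, 5, 10]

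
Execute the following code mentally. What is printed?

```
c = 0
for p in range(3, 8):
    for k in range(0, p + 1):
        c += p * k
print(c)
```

p=3,k=0: c = 0+0 = 0
p=3,k=1: c = 0+3 = 3
p=3,k=2: c = 3+6 = 9
p=3,k=3: c = 9+9 = 18
p=4,k=0: c = 18+0 = 18
p=4,k=1: c = 18+4 = 22
p=4,k=2: c = 22+8 = 30
p=4,k=3: c = 30+12 = 42
p=4,k=4: c = 42+16 = 58
p=5,k=0: c = 58+0 = 58
p=5,k=1: c = 58+5 = 63
p=5,k=2: c = 63+10 = 73
p=5,k=3: c = 73+15 = 88
p=5,k=4: c = 88+20 = 108
p=5,k=5: c = 108+25 = 133
p=6,k=0: c = 133+0 = 133
p=6,k=1: c = 133+6 = 139
p=6,k=2: c = 139+12 = 151
p=6,k=3: c = 151+18 = 169
p=6,k=4: c = 169+24 = 193
p=6,k=5: c = 193+30 = 223
p=6,k=6: c = 223+36 = 259
p=7,k=0: c = 259+0 = 259
p=7,k=1: c = 259+7 = 266
p=7,k=2: c = 266+14 = 280
p=7,k=3: c = 280+21 = 301
p=7,k=4: c = 301+28 = 329
p=7,k=5: c = 329+35 = 364
p=7,k=6: c = 364+42 = 406
p=7,k=7: c = 406+49 = 455

455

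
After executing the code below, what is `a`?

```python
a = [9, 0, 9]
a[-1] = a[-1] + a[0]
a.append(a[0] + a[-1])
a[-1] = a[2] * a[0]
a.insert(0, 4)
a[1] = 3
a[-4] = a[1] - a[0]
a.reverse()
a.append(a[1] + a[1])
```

a[-1] = a[-1]+a[0] = 9+9 = 18 → [9, 0, 18]
append a[0]+a[-1] = 9+18 = 27 → [9, 0, 18, 27]
a[-1] = a[2]*a[0] = 18*9 = 162 → [9, 0, 18, 162]
insert 4 at 0 → [4, 9, 0, 18, 162]
a[1] = 3 → [4, 3, 0, 18, 162]
a[-4] = a[1]-a[0] = 3-4 = -1 → [4, -1, 0, 18, 162]
reverse → [162, 18, 0, -1, 4]
append a[1]+a[1] = 18+18 = 36 → [162, 18, 0, -1, 4, 36]

[162, 18, 0, -1, 4, 36]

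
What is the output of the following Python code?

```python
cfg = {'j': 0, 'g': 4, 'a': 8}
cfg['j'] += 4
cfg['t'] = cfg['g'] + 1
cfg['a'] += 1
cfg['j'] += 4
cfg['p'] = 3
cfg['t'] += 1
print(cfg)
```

cfg['j'] = 0+4 = 4 → {'j': 4, 'g': 4, 'a': 8}
cfg['t'] = cfg['g']+1 = 5 → {'j': 4, 'g': 4, 'a': 8, 't': 5}
cfg['a'] = 8+1 = 9 → {'j': 4, 'g': 4, 'a': 9, 't': 5}
cfg['j'] = 4+4 = 8 → {'j': 8, 'g': 4, 'a': 9, 't': 5}
cfg['p'] = 3 → {'j': 8, 'g': 4, 'a': 9, 't': 5, 'p': 3}
cfg['t'] = 5+1 = 6 → {'j': 8, 'g': 4, 'a': 9, 't': 6, 'p': 3}

{'j': 8, 'g': 4, 'a': 9, 't': 6, 'p': 3}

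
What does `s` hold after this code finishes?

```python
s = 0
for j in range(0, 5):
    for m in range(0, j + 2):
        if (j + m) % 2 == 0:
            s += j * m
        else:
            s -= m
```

19

j=0,m=0: even sum, s = 0+0 = 0
j=0,m=1: odd sum, s = 0-1 = -1
j=1,m=0: odd sum, s = (-1)-0 = -1
j=1,m=1: even sum, s = (-1)+1 = 0
j=1,m=2: odd sum, s = 0-2 = -2
j=2,m=0: even sum, s = (-2)+0 = -2
j=2,m=1: odd sum, s = (-2)-1 = -3
j=2,m=2: even sum, s = (-3)+4 = 1
j=2,m=3: odd sum, s = 1-3 = -2
j=3,m=0: odd sum, s = (-2)-0 = -2
j=3,m=1: even sum, s = (-2)+3 = 1
j=3,m=2: odd sum, s = 1-2 = -1
j=3,m=3: even sum, s = (-1)+9 = 8
j=3,m=4: odd sum, s = 8-4 = 4
j=4,m=0: even sum, s = 4+0 = 4
j=4,m=1: odd sum, s = 4-1 = 3
j=4,m=2: even sum, s = 3+8 = 11
j=4,m=3: odd sum, s = 11-3 = 8
j=4,m=4: even sum, s = 8+16 = 24
j=4,m=5: odd sum, s = 24-5 = 19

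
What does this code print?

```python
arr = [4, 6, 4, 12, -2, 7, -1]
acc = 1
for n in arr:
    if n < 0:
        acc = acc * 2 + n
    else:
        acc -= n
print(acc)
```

-119

n=4: not <0, acc = 1-4 = -3
n=6: not <0, acc = (-3)-6 = -9
n=4: not <0, acc = (-9)-4 = -13
n=12: not <0, acc = (-13)-12 = -25
n=-2: <0, acc = (-25)*2+(-2) = -52
n=7: not <0, acc = (-52)-7 = -59
n=-1: <0, acc = (-59)*2+(-1) = -119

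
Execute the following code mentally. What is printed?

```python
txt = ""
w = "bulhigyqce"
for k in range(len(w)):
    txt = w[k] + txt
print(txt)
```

ecqygihlub

k=0: prepend 'b' → 'b'
k=1: prepend 'u' → 'ub'
k=2: prepend 'l' → 'lub'
k=3: prepend 'h' → 'hlub'
k=4: prepend 'i' → 'ihlub'
k=5: prepend 'g' → 'gihlub'
k=6: prepend 'y' → 'ygihlub'
k=7: prepend 'q' → 'qygihlub'
k=8: prepend 'c' → 'cqygihlub'
k=9: prepend 'e' → 'ecqygihlub'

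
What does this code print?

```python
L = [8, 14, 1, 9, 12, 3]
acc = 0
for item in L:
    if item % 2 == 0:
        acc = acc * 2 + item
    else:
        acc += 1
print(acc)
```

77

item=8: even, acc = 0*2+8 = 8
item=14: even, acc = 8*2+14 = 30
item=1: not even, acc = 30+1 = 31
item=9: not even, acc = 31+1 = 32
item=12: even, acc = 32*2+12 = 76
item=3: not even, acc = 76+1 = 77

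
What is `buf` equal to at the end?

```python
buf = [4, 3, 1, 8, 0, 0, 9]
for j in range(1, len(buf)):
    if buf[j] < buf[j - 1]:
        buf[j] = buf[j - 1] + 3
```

[4, 7, 10, 13, 16, 19, 22]

j=1: 3<4, buf[1] = 4+3 = 7 → [4, 7, 1, 8, 0, 0, 9]
j=2: 1<7, buf[2] = 7+3 = 10 → [4, 7, 10, 8, 0, 0, 9]
j=3: 8<10, buf[3] = 10+3 = 13 → [4, 7, 10, 13, 0, 0, 9]
j=4: 0<13, buf[4] = 13+3 = 16 → [4, 7, 10, 13, 16, 0, 9]
j=5: 0<16, buf[5] = 16+3 = 19 → [4, 7, 10, 13, 16, 19, 9]
j=6: 9<19, buf[6] = 19+3 = 22 → [4, 7, 10, 13, 16, 19, 22]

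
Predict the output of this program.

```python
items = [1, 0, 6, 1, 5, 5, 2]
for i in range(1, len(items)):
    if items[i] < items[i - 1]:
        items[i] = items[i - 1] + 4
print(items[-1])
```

22

i=1: 0<1, items[1] = 1+4 = 5 → [1, 5, 6, 1, 5, 5, 2]
i=2: 6>=5, unchanged → [1, 5, 6, 1, 5, 5, 2]
i=3: 1<6, items[3] = 6+4 = 10 → [1, 5, 6, 10, 5, 5, 2]
i=4: 5<10, items[4] = 10+4 = 14 → [1, 5, 6, 10, 14, 5, 2]
i=5: 5<14, items[5] = 14+4 = 18 → [1, 5, 6, 10, 14, 18, 2]
i=6: 2<18, items[6] = 18+4 = 22 → [1, 5, 6, 10, 14, 18, 22]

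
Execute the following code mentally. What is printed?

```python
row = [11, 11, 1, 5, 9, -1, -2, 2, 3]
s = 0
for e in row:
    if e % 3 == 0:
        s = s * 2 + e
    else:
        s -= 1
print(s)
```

e=11: not %3==0, s = 0-1 = -1
e=11: not %3==0, s = (-1)-1 = -2
e=1: not %3==0, s = (-2)-1 = -3
e=5: not %3==0, s = (-3)-1 = -4
e=9: %3==0, s = (-4)*2+9 = 1
e=-1: not %3==0, s = 1-1 = 0
e=-2: not %3==0, s = 0-1 = -1
e=2: not %3==0, s = (-1)-1 = -2
e=3: %3==0, s = (-2)*2+3 = -1

-1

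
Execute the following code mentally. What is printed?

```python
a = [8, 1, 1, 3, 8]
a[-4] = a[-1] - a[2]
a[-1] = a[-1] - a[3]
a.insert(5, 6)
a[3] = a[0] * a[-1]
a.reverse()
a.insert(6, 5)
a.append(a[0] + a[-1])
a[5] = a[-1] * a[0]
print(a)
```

[6, 5, 48, 1, 7, 66, 5, 11]

a[-4] = a[-1]-a[2] = 8-1 = 7 → [8, 7, 1, 3, 8]
a[-1] = a[-1]-a[3] = 8-3 = 5 → [8, 7, 1, 3, 5]
insert 6 at 5 → [8, 7, 1, 3, 5, 6]
a[3] = a[0]*a[-1] = 8*6 = 48 → [8, 7, 1, 48, 5, 6]
reverse → [6, 5, 48, 1, 7, 8]
insert 5 at 6 → [6, 5, 48, 1, 7, 8, 5]
append a[0]+a[-1] = 6+5 = 11 → [6, 5, 48, 1, 7, 8, 5, 11]
a[5] = a[-1]*a[0] = 11*6 = 66 → [6, 5, 48, 1, 7, 66, 5, 11]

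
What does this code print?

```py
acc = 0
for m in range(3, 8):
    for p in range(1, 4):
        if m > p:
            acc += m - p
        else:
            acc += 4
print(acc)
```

49

m=3,p=1: 3>1, acc = 0+2 = 2
m=3,p=2: 3>2, acc = 2+1 = 3
m=3,p=3: not 3>3, acc = 3+4 = 7
m=4,p=1: 4>1, acc = 7+3 = 10
m=4,p=2: 4>2, acc = 10+2 = 12
m=4,p=3: 4>3, acc = 12+1 = 13
m=5,p=1: 5>1, acc = 13+4 = 17
m=5,p=2: 5>2, acc = 17+3 = 20
m=5,p=3: 5>3, acc = 20+2 = 22
m=6,p=1: 6>1, acc = 22+5 = 27
m=6,p=2: 6>2, acc = 27+4 = 31
m=6,p=3: 6>3, acc = 31+3 = 34
m=7,p=1: 7>1, acc = 34+6 = 40
m=7,p=2: 7>2, acc = 40+5 = 45
m=7,p=3: 7>3, acc = 45+4 = 49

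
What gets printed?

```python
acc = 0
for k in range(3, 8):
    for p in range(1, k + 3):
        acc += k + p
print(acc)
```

k=3,p=1: acc = 0+4 = 4
k=3,p=2: acc = 4+5 = 9
k=3,p=3: acc = 9+6 = 15
k=3,p=4: acc = 15+7 = 22
k=3,p=5: acc = 22+8 = 30
k=4,p=1: acc = 30+5 = 35
k=4,p=2: acc = 35+6 = 41
k=4,p=3: acc = 41+7 = 48
k=4,p=4: acc = 48+8 = 56
k=4,p=5: acc = 56+9 = 65
k=4,p=6: acc = 65+10 = 75
k=5,p=1: acc = 75+6 = 81
k=5,p=2: acc = 81+7 = 88
k=5,p=3: acc = 88+8 = 96
k=5,p=4: acc = 96+9 = 105
k=5,p=5: acc = 105+10 = 115
k=5,p=6: acc = 115+11 = 126
k=5,p=7: acc = 126+12 = 138
k=6,p=1: acc = 138+7 = 145
k=6,p=2: acc = 145+8 = 153
k=6,p=3: acc = 153+9 = 162
k=6,p=4: acc = 162+10 = 172
k=6,p=5: acc = 172+11 = 183
k=6,p=6: acc = 183+12 = 195
k=6,p=7: acc = 195+13 = 208
k=6,p=8: acc = 208+14 = 222
k=7,p=1: acc = 222+8 = 230
k=7,p=2: acc = 230+9 = 239
k=7,p=3: acc = 239+10 = 249
k=7,p=4: acc = 249+11 = 260
k=7,p=5: acc = 260+12 = 272
k=7,p=6: acc = 272+13 = 285
k=7,p=7: acc = 285+14 = 299
k=7,p=8: acc = 299+15 = 314
k=7,p=9: acc = 314+16 = 330

330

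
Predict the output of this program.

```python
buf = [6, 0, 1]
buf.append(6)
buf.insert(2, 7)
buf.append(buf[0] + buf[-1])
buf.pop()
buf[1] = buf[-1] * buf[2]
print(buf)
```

append 6 → [6, 0, 1, 6]
insert 7 at 2 → [6, 0, 7, 1, 6]
append buf[0]+buf[-1] = 6+6 = 12 → [6, 0, 7, 1, 6, 12]
pop() removes 12 → [6, 0, 7, 1, 6]
buf[1] = buf[-1]*buf[2] = 6*7 = 42 → [6, 42, 7, 1, 6]

[6, 42, 7, 1, 6]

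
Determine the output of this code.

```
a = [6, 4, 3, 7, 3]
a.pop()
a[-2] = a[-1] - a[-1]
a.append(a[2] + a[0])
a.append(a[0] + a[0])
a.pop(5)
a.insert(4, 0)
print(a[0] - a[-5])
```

2

pop() removes 3 → [6, 4, 3, 7]
a[-2] = a[-1]-a[-1] = 7-7 = 0 → [6, 4, 0, 7]
append a[2]+a[0] = 0+6 = 6 → [6, 4, 0, 7, 6]
append a[0]+a[0] = 6+6 = 12 → [6, 4, 0, 7, 6, 12]
pop(5) removes 12 → [6, 4, 0, 7, 6]
insert 0 at 4 → [6, 4, 0, 7, 0, 6]
a[0]-a[-5] = 6-4 = 2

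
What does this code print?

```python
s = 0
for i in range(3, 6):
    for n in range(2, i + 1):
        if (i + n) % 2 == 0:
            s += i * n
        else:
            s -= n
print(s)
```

62

i=3,n=2: odd sum, s = 0-2 = -2
i=3,n=3: even sum, s = (-2)+9 = 7
i=4,n=2: even sum, s = 7+8 = 15
i=4,n=3: odd sum, s = 15-3 = 12
i=4,n=4: even sum, s = 12+16 = 28
i=5,n=2: odd sum, s = 28-2 = 26
i=5,n=3: even sum, s = 26+15 = 41
i=5,n=4: odd sum, s = 41-4 = 37
i=5,n=5: even sum, s = 37+25 = 62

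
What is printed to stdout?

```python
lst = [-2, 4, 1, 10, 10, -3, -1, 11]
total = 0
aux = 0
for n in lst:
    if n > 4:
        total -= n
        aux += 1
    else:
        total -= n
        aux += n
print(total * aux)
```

n=-2: not >4, total = 0-(-2) = 2; aux=-2
n=4: not >4, total = 2-4 = -2; aux=2
n=1: not >4, total = (-2)-1 = -3; aux=3
n=10: >4, total = (-3)-10 = -13; aux=4
n=10: >4, total = (-13)-10 = -23; aux=5
n=-3: not >4, total = (-23)-(-3) = -20; aux=2
n=-1: not >4, total = (-20)-(-1) = -19; aux=1
n=11: >4, total = (-19)-11 = -30; aux=2
total*aux = (-30)*2 = -60

-60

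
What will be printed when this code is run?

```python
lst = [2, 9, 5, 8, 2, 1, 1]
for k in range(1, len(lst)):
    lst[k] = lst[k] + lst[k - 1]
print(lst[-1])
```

k=1: lst[1] = 9+2 = 11 → [2, 11, 5, 8, 2, 1, 1]
k=2: lst[2] = 5+11 = 16 → [2, 11, 16, 8, 2, 1, 1]
k=3: lst[3] = 8+16 = 24 → [2, 11, 16, 24, 2, 1, 1]
k=4: lst[4] = 2+24 = 26 → [2, 11, 16, 24, 26, 1, 1]
k=5: lst[5] = 1+26 = 27 → [2, 11, 16, 24, 26, 27, 1]
k=6: lst[6] = 1+27 = 28 → [2, 11, 16, 24, 26, 27, 28]

28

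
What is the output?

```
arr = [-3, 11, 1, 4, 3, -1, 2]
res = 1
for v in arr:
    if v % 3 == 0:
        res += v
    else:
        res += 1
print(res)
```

v=-3: %3==0, res = 1+(-3) = -2
v=11: not %3==0, res = (-2)+1 = -1
v=1: not %3==0, res = (-1)+1 = 0
v=4: not %3==0, res = 0+1 = 1
v=3: %3==0, res = 1+3 = 4
v=-1: not %3==0, res = 4+1 = 5
v=2: not %3==0, res = 5+1 = 6

6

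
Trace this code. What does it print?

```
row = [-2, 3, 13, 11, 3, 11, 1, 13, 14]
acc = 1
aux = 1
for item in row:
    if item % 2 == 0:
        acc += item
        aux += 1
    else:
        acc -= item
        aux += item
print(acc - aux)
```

item=-2: even, acc = 1+(-2) = -1; aux=2
item=3: not even, acc = (-1)-3 = -4; aux=5
item=13: not even, acc = (-4)-13 = -17; aux=18
item=11: not even, acc = (-17)-11 = -28; aux=29
item=3: not even, acc = (-28)-3 = -31; aux=32
item=11: not even, acc = (-31)-11 = -42; aux=43
item=1: not even, acc = (-42)-1 = -43; aux=44
item=13: not even, acc = (-43)-13 = -56; aux=57
item=14: even, acc = (-56)+14 = -42; aux=58
acc-aux = (-42)-58 = -100

-100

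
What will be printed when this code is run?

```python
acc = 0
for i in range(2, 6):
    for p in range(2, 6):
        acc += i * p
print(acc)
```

196

i=2,p=2: acc = 0+4 = 4
i=2,p=3: acc = 4+6 = 10
i=2,p=4: acc = 10+8 = 18
i=2,p=5: acc = 18+10 = 28
i=3,p=2: acc = 28+6 = 34
i=3,p=3: acc = 34+9 = 43
i=3,p=4: acc = 43+12 = 55
i=3,p=5: acc = 55+15 = 70
i=4,p=2: acc = 70+8 = 78
i=4,p=3: acc = 78+12 = 90
i=4,p=4: acc = 90+16 = 106
i=4,p=5: acc = 106+20 = 126
i=5,p=2: acc = 126+10 = 136
i=5,p=3: acc = 136+15 = 151
i=5,p=4: acc = 151+20 = 171
i=5,p=5: acc = 171+25 = 196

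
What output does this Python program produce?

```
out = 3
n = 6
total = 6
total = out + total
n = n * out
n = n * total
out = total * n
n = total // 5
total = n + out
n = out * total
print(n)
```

total = 3+6 = 9
n = 6*3 = 18
n = 18*9 = 162
out = 9*162 = 1458
n = 9//5 = 1
total = 1+1458 = 1459
n = 1458*1459 = 2127222

2127222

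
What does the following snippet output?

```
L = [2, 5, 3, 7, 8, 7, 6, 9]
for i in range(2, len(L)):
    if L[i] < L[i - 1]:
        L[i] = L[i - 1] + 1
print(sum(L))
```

i=2: 3<5, L[2] = 5+1 = 6 → [2, 5, 6, 7, 8, 7, 6, 9]
i=3: 7>=6, unchanged → [2, 5, 6, 7, 8, 7, 6, 9]
i=4: 8>=7, unchanged → [2, 5, 6, 7, 8, 7, 6, 9]
i=5: 7<8, L[5] = 8+1 = 9 → [2, 5, 6, 7, 8, 9, 6, 9]
i=6: 6<9, L[6] = 9+1 = 10 → [2, 5, 6, 7, 8, 9, 10, 9]
i=7: 9<10, L[7] = 10+1 = 11 → [2, 5, 6, 7, 8, 9, 10, 11]
sum = 58

58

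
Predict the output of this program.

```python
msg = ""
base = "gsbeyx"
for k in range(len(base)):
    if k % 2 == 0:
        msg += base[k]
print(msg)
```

gby

k=0: add 'g' → 'g'
k=1: skip
k=2: add 'b' → 'gb'
k=3: skip
k=4: add 'y' → 'gby'
k=5: skip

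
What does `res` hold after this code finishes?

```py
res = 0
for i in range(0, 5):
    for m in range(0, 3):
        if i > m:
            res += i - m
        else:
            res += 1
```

i=0,m=0: not 0>0, res = 0+1 = 1
i=0,m=1: not 0>1, res = 1+1 = 2
i=0,m=2: not 0>2, res = 2+1 = 3
i=1,m=0: 1>0, res = 3+1 = 4
i=1,m=1: not 1>1, res = 4+1 = 5
i=1,m=2: not 1>2, res = 5+1 = 6
i=2,m=0: 2>0, res = 6+2 = 8
i=2,m=1: 2>1, res = 8+1 = 9
i=2,m=2: not 2>2, res = 9+1 = 10
i=3,m=0: 3>0, res = 10+3 = 13
i=3,m=1: 3>1, res = 13+2 = 15
i=3,m=2: 3>2, res = 15+1 = 16
i=4,m=0: 4>0, res = 16+4 = 20
i=4,m=1: 4>1, res = 20+3 = 23
i=4,m=2: 4>2, res = 23+2 = 25

25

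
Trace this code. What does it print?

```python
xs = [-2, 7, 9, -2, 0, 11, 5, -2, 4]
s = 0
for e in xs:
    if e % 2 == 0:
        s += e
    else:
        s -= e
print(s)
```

e=-2: even, s = 0+(-2) = -2
e=7: not even, s = (-2)-7 = -9
e=9: not even, s = (-9)-9 = -18
e=-2: even, s = (-18)+(-2) = -20
e=0: even, s = (-20)+0 = -20
e=11: not even, s = (-20)-11 = -31
e=5: not even, s = (-31)-5 = -36
e=-2: even, s = (-36)+(-2) = -38
e=4: even, s = (-38)+4 = -34

-34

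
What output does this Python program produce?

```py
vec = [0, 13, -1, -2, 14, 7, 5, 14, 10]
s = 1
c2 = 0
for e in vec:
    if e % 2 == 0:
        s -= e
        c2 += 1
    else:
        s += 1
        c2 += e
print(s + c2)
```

-2

e=0: even, s = 1-0 = 1; c2=1
e=13: not even, s = 1+1 = 2; c2=14
e=-1: not even, s = 2+1 = 3; c2=13
e=-2: even, s = 3-(-2) = 5; c2=14
e=14: even, s = 5-14 = -9; c2=15
e=7: not even, s = (-9)+1 = -8; c2=22
e=5: not even, s = (-8)+1 = -7; c2=27
e=14: even, s = (-7)-14 = -21; c2=28
e=10: even, s = (-21)-10 = -31; c2=29
s+c2 = (-31)+29 = -2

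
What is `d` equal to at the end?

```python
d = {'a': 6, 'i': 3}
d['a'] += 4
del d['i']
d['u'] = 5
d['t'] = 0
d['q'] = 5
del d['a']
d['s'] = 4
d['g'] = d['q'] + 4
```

d['a'] = 6+4 = 10 → {'a': 10, 'i': 3}
del 'i' → {'a': 10}
d['u'] = 5 → {'a': 10, 'u': 5}
d['t'] = 0 → {'a': 10, 'u': 5, 't': 0}
d['q'] = 5 → {'a': 10, 'u': 5, 't': 0, 'q': 5}
del 'a' → {'u': 5, 't': 0, 'q': 5}
d['s'] = 4 → {'u': 5, 't': 0, 'q': 5, 's': 4}
d['g'] = d['q']+4 = 9 → {'u': 5, 't': 0, 'q': 5, 's': 4, 'g': 9}

{'u': 5, 't': 0, 'q': 5, 's': 4, 'g': 9}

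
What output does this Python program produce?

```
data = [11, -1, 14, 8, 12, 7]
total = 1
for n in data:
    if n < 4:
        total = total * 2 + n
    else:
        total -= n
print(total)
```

n=11: not <4, total = 1-11 = -10
n=-1: <4, total = (-10)*2+(-1) = -21
n=14: not <4, total = (-21)-14 = -35
n=8: not <4, total = (-35)-8 = -43
n=12: not <4, total = (-43)-12 = -55
n=7: not <4, total = (-55)-7 = -62

-62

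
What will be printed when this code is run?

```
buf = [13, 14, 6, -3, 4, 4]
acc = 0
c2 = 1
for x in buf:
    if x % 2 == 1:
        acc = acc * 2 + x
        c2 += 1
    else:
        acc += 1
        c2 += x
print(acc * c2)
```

x=13: odd, acc = 0*2+13 = 13; c2=2
x=14: not odd, acc = 13+1 = 14; c2=16
x=6: not odd, acc = 14+1 = 15; c2=22
x=-3: odd, acc = 15*2+(-3) = 27; c2=23
x=4: not odd, acc = 27+1 = 28; c2=27
x=4: not odd, acc = 28+1 = 29; c2=31
acc*c2 = 29*31 = 899

899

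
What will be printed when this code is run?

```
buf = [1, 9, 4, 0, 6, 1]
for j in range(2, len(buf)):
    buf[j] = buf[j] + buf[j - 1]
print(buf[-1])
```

j=2: buf[2] = 4+9 = 13 → [1, 9, 13, 0, 6, 1]
j=3: buf[3] = 0+13 = 13 → [1, 9, 13, 13, 6, 1]
j=4: buf[4] = 6+13 = 19 → [1, 9, 13, 13, 19, 1]
j=5: buf[5] = 1+19 = 20 → [1, 9, 13, 13, 19, 20]

20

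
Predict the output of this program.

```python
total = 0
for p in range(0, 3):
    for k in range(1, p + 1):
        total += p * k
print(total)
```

7

p=1,k=1: total = 0+1 = 1
p=2,k=1: total = 1+2 = 3
p=2,k=2: total = 3+4 = 7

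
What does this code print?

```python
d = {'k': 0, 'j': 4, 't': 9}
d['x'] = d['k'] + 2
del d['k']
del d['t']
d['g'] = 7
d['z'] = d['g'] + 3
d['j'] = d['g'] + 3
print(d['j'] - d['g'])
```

3

d['x'] = d['k']+2 = 2 → {'k': 0, 'j': 4, 't': 9, 'x': 2}
del 'k' → {'j': 4, 't': 9, 'x': 2}
del 't' → {'j': 4, 'x': 2}
d['g'] = 7 → {'j': 4, 'x': 2, 'g': 7}
d['z'] = d['g']+3 = 10 → {'j': 4, 'x': 2, 'g': 7, 'z': 10}
d['j'] = d['g']+3 = 10 → {'j': 10, 'x': 2, 'g': 7, 'z': 10}
d['j']-d['g'] = 10-7 = 3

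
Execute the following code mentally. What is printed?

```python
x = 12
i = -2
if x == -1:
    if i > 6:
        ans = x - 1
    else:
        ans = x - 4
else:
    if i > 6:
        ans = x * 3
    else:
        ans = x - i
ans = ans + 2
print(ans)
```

16

x=12, i=-2
x == -1 is False; i > 6 is False
→ ans = x - i = 14
ans = 14+2 = 16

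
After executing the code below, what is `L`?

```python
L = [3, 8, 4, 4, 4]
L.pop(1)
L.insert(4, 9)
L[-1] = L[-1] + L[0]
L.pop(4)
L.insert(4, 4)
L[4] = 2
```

pop(1) removes 8 → [3, 4, 4, 4]
insert 9 at 4 → [3, 4, 4, 4, 9]
L[-1] = L[-1]+L[0] = 9+3 = 12 → [3, 4, 4, 4, 12]
pop(4) removes 12 → [3, 4, 4, 4]
insert 4 at 4 → [3, 4, 4, 4, 4]
L[4] = 2 → [3, 4, 4, 4, 2]

[3, 4, 4, 4, 2]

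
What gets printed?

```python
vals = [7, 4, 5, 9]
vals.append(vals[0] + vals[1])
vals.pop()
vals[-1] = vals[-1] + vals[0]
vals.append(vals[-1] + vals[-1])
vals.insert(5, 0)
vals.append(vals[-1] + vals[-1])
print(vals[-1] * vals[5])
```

0

append vals[0]+vals[1] = 7+4 = 11 → [7, 4, 5, 9, 11]
pop() removes 11 → [7, 4, 5, 9]
vals[-1] = vals[-1]+vals[0] = 9+7 = 16 → [7, 4, 5, 16]
append vals[-1]+vals[-1] = 16+16 = 32 → [7, 4, 5, 16, 32]
insert 0 at 5 → [7, 4, 5, 16, 32, 0]
append vals[-1]+vals[-1] = 0+0 = 0 → [7, 4, 5, 16, 32, 0, 0]
vals[-1]*vals[5] = 0*0 = 0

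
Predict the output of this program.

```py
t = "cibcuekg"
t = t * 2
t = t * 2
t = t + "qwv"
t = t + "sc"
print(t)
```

cibcuekgcibcuekgcibcuekgcibcuekgqwvsc

repeat ×2 → 'cibcuekgcibcuekg'
repeat ×2 → 'cibcuekgcibcuekgcibcuekgcibcuekg'
+ 'qwv' → 'cibcuekgcibcuekgcibcuekgcibcuekgqwv'
+ 'sc' → 'cibcuekgcibcuekgcibcuekgcibcuekgqwvsc'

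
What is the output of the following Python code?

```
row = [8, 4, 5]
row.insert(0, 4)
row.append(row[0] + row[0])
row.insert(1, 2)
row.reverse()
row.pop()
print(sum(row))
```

27

insert 4 at 0 → [4, 8, 4, 5]
append row[0]+row[0] = 4+4 = 8 → [4, 8, 4, 5, 8]
insert 2 at 1 → [4, 2, 8, 4, 5, 8]
reverse → [8, 5, 4, 8, 2, 4]
pop() removes 4 → [8, 5, 4, 8, 2]
sum = 27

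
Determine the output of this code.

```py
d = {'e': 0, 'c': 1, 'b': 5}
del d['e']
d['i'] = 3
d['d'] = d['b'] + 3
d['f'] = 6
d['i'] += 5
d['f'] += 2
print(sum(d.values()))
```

30

del 'e' → {'c': 1, 'b': 5}
d['i'] = 3 → {'c': 1, 'b': 5, 'i': 3}
d['d'] = d['b']+3 = 8 → {'c': 1, 'b': 5, 'i': 3, 'd': 8}
d['f'] = 6 → {'c': 1, 'b': 5, 'i': 3, 'd': 8, 'f': 6}
d['i'] = 3+5 = 8 → {'c': 1, 'b': 5, 'i': 8, 'd': 8, 'f': 6}
d['f'] = 6+2 = 8 → {'c': 1, 'b': 5, 'i': 8, 'd': 8, 'f': 8}
sum of values = 30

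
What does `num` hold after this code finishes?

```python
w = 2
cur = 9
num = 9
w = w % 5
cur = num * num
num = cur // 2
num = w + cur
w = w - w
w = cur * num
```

w = 2%5 = 2
cur = 9*9 = 81
num = 81//2 = 40
num = 2+81 = 83
w = 2-2 = 0
w = 81*83 = 6723

83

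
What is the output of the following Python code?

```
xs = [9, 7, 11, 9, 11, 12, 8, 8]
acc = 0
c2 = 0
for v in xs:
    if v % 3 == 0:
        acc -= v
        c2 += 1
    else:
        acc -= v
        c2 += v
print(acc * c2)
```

-3600

v=9: %3==0, acc = 0-9 = -9; c2=1
v=7: not %3==0, acc = (-9)-7 = -16; c2=8
v=11: not %3==0, acc = (-16)-11 = -27; c2=19
v=9: %3==0, acc = (-27)-9 = -36; c2=20
v=11: not %3==0, acc = (-36)-11 = -47; c2=31
v=12: %3==0, acc = (-47)-12 = -59; c2=32
v=8: not %3==0, acc = (-59)-8 = -67; c2=40
v=8: not %3==0, acc = (-67)-8 = -75; c2=48
acc*c2 = (-75)*48 = -3600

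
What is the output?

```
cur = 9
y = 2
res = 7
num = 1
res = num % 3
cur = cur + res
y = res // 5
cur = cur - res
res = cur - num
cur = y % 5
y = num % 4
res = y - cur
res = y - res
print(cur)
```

res = 1%3 = 1
cur = 9+1 = 10
y = 1//5 = 0
cur = 10-1 = 9
res = 9-1 = 8
cur = 0%5 = 0
y = 1%4 = 1
res = 1-0 = 1
res = 1-1 = 0

0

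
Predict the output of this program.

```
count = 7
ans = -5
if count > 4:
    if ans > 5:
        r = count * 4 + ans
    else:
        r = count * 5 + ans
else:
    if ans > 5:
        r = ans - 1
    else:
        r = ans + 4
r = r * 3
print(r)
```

90

count=7, ans=-5
count > 4 is True; ans > 5 is False
→ r = count * 5 + ans = 30
r = 30*3 = 90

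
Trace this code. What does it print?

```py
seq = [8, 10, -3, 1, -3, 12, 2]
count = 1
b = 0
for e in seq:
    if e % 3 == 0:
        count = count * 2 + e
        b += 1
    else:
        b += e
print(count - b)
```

e=8: not %3==0; b=8
e=10: not %3==0; b=18
e=-3: %3==0, count = 1*2+(-3) = -1; b=19
e=1: not %3==0; b=20
e=-3: %3==0, count = (-1)*2+(-3) = -5; b=21
e=12: %3==0, count = (-5)*2+12 = 2; b=22
e=2: not %3==0; b=24
count-b = 2-24 = -22

-22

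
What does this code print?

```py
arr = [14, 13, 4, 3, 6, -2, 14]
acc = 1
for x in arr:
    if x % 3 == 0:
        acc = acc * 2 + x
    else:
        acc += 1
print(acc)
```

30

x=14: not %3==0, acc = 1+1 = 2
x=13: not %3==0, acc = 2+1 = 3
x=4: not %3==0, acc = 3+1 = 4
x=3: %3==0, acc = 4*2+3 = 11
x=6: %3==0, acc = 11*2+6 = 28
x=-2: not %3==0, acc = 28+1 = 29
x=14: not %3==0, acc = 29+1 = 30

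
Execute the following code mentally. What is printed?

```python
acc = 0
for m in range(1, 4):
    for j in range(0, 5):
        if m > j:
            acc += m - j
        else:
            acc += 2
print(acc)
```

m=1,j=0: 1>0, acc = 0+1 = 1
m=1,j=1: not 1>1, acc = 1+2 = 3
m=1,j=2: not 1>2, acc = 3+2 = 5
m=1,j=3: not 1>3, acc = 5+2 = 7
m=1,j=4: not 1>4, acc = 7+2 = 9
m=2,j=0: 2>0, acc = 9+2 = 11
m=2,j=1: 2>1, acc = 11+1 = 12
m=2,j=2: not 2>2, acc = 12+2 = 14
m=2,j=3: not 2>3, acc = 14+2 = 16
m=2,j=4: not 2>4, acc = 16+2 = 18
m=3,j=0: 3>0, acc = 18+3 = 21
m=3,j=1: 3>1, acc = 21+2 = 23
m=3,j=2: 3>2, acc = 23+1 = 24
m=3,j=3: not 3>3, acc = 24+2 = 26
m=3,j=4: not 3>4, acc = 26+2 = 28

28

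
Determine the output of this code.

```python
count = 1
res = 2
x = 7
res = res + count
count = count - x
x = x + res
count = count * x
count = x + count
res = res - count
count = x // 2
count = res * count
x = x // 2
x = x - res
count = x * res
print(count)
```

res = 2+1 = 3
count = 1-7 = -6
x = 7+3 = 10
count = (-6)*10 = -60
count = 10+(-60) = -50
res = 3-(-50) = 53
count = 10//2 = 5
count = 53*5 = 265
x = 10//2 = 5
x = 5-53 = -48
count = (-48)*53 = -2544

-2544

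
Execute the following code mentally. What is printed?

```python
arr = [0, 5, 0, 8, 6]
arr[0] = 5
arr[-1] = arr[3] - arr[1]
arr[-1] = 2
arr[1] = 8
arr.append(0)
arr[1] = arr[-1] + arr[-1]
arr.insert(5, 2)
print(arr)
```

arr[0] = 5 → [5, 5, 0, 8, 6]
arr[-1] = arr[3]-arr[1] = 8-5 = 3 → [5, 5, 0, 8, 3]
arr[-1] = 2 → [5, 5, 0, 8, 2]
arr[1] = 8 → [5, 8, 0, 8, 2]
append 0 → [5, 8, 0, 8, 2, 0]
arr[1] = arr[-1]+arr[-1] = 0+0 = 0 → [5, 0, 0, 8, 2, 0]
insert 2 at 5 → [5, 0, 0, 8, 2, 2, 0]

[5, 0, 0, 8, 2, 2, 0]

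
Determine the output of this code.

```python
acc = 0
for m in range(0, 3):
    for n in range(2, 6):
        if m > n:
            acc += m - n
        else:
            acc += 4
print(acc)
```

48

m=0,n=2: not 0>2, acc = 0+4 = 4
m=0,n=3: not 0>3, acc = 4+4 = 8
m=0,n=4: not 0>4, acc = 8+4 = 12
m=0,n=5: not 0>5, acc = 12+4 = 16
m=1,n=2: not 1>2, acc = 16+4 = 20
m=1,n=3: not 1>3, acc = 20+4 = 24
m=1,n=4: not 1>4, acc = 24+4 = 28
m=1,n=5: not 1>5, acc = 28+4 = 32
m=2,n=2: not 2>2, acc = 32+4 = 36
m=2,n=3: not 2>3, acc = 36+4 = 40
m=2,n=4: not 2>4, acc = 40+4 = 44
m=2,n=5: not 2>5, acc = 44+4 = 48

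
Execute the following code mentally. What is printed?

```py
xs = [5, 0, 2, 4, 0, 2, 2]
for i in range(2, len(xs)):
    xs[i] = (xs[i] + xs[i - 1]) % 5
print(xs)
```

i=2: xs[2] = (2+0)%5 = 2 → [5, 0, 2, 4, 0, 2, 2]
i=3: xs[3] = (4+2)%5 = 1 → [5, 0, 2, 1, 0, 2, 2]
i=4: xs[4] = (0+1)%5 = 1 → [5, 0, 2, 1, 1, 2, 2]
i=5: xs[5] = (2+1)%5 = 3 → [5, 0, 2, 1, 1, 3, 2]
i=6: xs[6] = (2+3)%5 = 0 → [5, 0, 2, 1, 1, 3, 0]

[5, 0, 2, 1, 1, 3, 0]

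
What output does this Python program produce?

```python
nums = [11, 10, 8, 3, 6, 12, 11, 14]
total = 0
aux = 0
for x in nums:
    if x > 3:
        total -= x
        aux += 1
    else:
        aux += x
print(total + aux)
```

x=11: >3, total = 0-11 = -11; aux=1
x=10: >3, total = (-11)-10 = -21; aux=2
x=8: >3, total = (-21)-8 = -29; aux=3
x=3: not >3; aux=6
x=6: >3, total = (-29)-6 = -35; aux=7
x=12: >3, total = (-35)-12 = -47; aux=8
x=11: >3, total = (-47)-11 = -58; aux=9
x=14: >3, total = (-58)-14 = -72; aux=10
total+aux = (-72)+10 = -62

-62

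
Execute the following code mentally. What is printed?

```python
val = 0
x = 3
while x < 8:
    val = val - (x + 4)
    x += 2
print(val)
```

-27

x=3: val = 0-7 = -7
x=5: val = (-7)-9 = -16
x=7: val = (-16)-11 = -27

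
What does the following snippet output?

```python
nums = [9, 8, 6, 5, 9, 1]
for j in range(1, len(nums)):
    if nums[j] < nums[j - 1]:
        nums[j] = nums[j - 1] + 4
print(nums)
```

j=1: 8<9, nums[1] = 9+4 = 13 → [9, 13, 6, 5, 9, 1]
j=2: 6<13, nums[2] = 13+4 = 17 → [9, 13, 17, 5, 9, 1]
j=3: 5<17, nums[3] = 17+4 = 21 → [9, 13, 17, 21, 9, 1]
j=4: 9<21, nums[4] = 21+4 = 25 → [9, 13, 17, 21, 25, 1]
j=5: 1<25, nums[5] = 25+4 = 29 → [9, 13, 17, 21, 25, 29]

[9, 13, 17, 21, 25, 29]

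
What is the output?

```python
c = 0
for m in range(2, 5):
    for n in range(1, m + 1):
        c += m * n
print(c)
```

64

m=2,n=1: c = 0+2 = 2
m=2,n=2: c = 2+4 = 6
m=3,n=1: c = 6+3 = 9
m=3,n=2: c = 9+6 = 15
m=3,n=3: c = 15+9 = 24
m=4,n=1: c = 24+4 = 28
m=4,n=2: c = 28+8 = 36
m=4,n=3: c = 36+12 = 48
m=4,n=4: c = 48+16 = 64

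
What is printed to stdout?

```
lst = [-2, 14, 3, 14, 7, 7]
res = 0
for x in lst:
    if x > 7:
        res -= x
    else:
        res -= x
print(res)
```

-43

x=-2: not >7, res = 0-(-2) = 2
x=14: >7, res = 2-14 = -12
x=3: not >7, res = (-12)-3 = -15
x=14: >7, res = (-15)-14 = -29
x=7: not >7, res = (-29)-7 = -36
x=7: not >7, res = (-36)-7 = -43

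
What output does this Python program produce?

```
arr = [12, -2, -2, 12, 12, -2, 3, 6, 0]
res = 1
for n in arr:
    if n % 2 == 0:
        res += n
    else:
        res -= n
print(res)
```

34

n=12: even, res = 1+12 = 13
n=-2: even, res = 13+(-2) = 11
n=-2: even, res = 11+(-2) = 9
n=12: even, res = 9+12 = 21
n=12: even, res = 21+12 = 33
n=-2: even, res = 33+(-2) = 31
n=3: not even, res = 31-3 = 28
n=6: even, res = 28+6 = 34
n=0: even, res = 34+0 = 34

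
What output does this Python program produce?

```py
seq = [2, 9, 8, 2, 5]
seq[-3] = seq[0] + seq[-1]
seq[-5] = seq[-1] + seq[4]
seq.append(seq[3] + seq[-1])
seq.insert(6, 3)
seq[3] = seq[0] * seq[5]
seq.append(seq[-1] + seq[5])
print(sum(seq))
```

seq[-3] = seq[0]+seq[-1] = 2+5 = 7 → [2, 9, 7, 2, 5]
seq[-5] = seq[-1]+seq[4] = 5+5 = 10 → [10, 9, 7, 2, 5]
append seq[3]+seq[-1] = 2+5 = 7 → [10, 9, 7, 2, 5, 7]
insert 3 at 6 → [10, 9, 7, 2, 5, 7, 3]
seq[3] = seq[0]*seq[5] = 10*7 = 70 → [10, 9, 7, 70, 5, 7, 3]
append seq[-1]+seq[5] = 3+7 = 10 → [10, 9, 7, 70, 5, 7, 3, 10]
sum = 121

121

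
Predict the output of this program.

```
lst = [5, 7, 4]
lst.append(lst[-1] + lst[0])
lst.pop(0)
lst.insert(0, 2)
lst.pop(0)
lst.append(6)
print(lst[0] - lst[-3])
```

3

append lst[-1]+lst[0] = 4+5 = 9 → [5, 7, 4, 9]
pop(0) removes 5 → [7, 4, 9]
insert 2 at 0 → [2, 7, 4, 9]
pop(0) removes 2 → [7, 4, 9]
append 6 → [7, 4, 9, 6]
lst[0]-lst[-3] = 7-4 = 3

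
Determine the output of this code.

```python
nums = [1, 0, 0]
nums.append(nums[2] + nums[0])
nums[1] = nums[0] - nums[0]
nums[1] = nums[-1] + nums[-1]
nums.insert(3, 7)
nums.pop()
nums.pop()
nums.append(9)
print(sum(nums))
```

12

append nums[2]+nums[0] = 0+1 = 1 → [1, 0, 0, 1]
nums[1] = nums[0]-nums[0] = 1-1 = 0 → [1, 0, 0, 1]
nums[1] = nums[-1]+nums[-1] = 1+1 = 2 → [1, 2, 0, 1]
insert 7 at 3 → [1, 2, 0, 7, 1]
pop() removes 1 → [1, 2, 0, 7]
pop() removes 7 → [1, 2, 0]
append 9 → [1, 2, 0, 9]
sum = 12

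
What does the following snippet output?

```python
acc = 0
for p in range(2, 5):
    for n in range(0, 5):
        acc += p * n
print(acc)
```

p=2,n=0: acc = 0+0 = 0
p=2,n=1: acc = 0+2 = 2
p=2,n=2: acc = 2+4 = 6
p=2,n=3: acc = 6+6 = 12
p=2,n=4: acc = 12+8 = 20
p=3,n=0: acc = 20+0 = 20
p=3,n=1: acc = 20+3 = 23
p=3,n=2: acc = 23+6 = 29
p=3,n=3: acc = 29+9 = 38
p=3,n=4: acc = 38+12 = 50
p=4,n=0: acc = 50+0 = 50
p=4,n=1: acc = 50+4 = 54
p=4,n=2: acc = 54+8 = 62
p=4,n=3: acc = 62+12 = 74
p=4,n=4: acc = 74+16 = 90

90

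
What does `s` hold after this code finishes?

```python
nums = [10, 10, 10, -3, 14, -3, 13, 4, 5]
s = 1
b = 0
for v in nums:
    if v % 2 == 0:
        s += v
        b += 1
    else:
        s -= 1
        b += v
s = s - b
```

28

v=10: even, s = 1+10 = 11; b=1
v=10: even, s = 11+10 = 21; b=2
v=10: even, s = 21+10 = 31; b=3
v=-3: not even, s = 31-1 = 30; b=0
v=14: even, s = 30+14 = 44; b=1
v=-3: not even, s = 44-1 = 43; b=-2
v=13: not even, s = 43-1 = 42; b=11
v=4: even, s = 42+4 = 46; b=12
v=5: not even, s = 46-1 = 45; b=17
s-b = 45-17 = 28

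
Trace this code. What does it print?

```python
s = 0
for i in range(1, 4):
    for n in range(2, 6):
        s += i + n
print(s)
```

66

i=1,n=2: s = 0+3 = 3
i=1,n=3: s = 3+4 = 7
i=1,n=4: s = 7+5 = 12
i=1,n=5: s = 12+6 = 18
i=2,n=2: s = 18+4 = 22
i=2,n=3: s = 22+5 = 27
i=2,n=4: s = 27+6 = 33
i=2,n=5: s = 33+7 = 40
i=3,n=2: s = 40+5 = 45
i=3,n=3: s = 45+6 = 51
i=3,n=4: s = 51+7 = 58
i=3,n=5: s = 58+8 = 66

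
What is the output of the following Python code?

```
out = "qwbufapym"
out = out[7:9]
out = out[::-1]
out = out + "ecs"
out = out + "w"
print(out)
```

myecsw

slice [7:9] → 'ym'
reverse → 'my'
+ 'ecs' → 'myecs'
+ 'w' → 'myecsw'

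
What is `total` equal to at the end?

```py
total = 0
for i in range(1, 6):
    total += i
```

15

i=1: total = 0+1 = 1
i=2: total = 1+2 = 3
i=3: total = 3+3 = 6
i=4: total = 6+4 = 10
i=5: total = 10+5 = 15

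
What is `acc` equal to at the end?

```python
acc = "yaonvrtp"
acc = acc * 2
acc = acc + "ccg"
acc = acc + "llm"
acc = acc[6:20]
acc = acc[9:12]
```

'pcc'

repeat ×2 → 'yaonvrtpyaonvrtp'
+ 'ccg' → 'yaonvrtpyaonvrtpccg'
+ 'llm' → 'yaonvrtpyaonvrtpccgllm'
slice [6:20] → 'tpyaonvrtpccgl'
slice [9:12] → 'pcc'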